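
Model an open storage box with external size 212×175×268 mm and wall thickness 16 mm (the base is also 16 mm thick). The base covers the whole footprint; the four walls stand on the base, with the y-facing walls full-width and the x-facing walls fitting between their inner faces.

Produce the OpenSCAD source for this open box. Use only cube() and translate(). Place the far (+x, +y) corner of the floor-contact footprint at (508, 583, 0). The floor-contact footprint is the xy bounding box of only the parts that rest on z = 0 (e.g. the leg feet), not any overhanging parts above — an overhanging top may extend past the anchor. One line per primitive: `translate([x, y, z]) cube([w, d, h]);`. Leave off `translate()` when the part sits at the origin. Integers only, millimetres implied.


translate([296, 408, 0]) cube([212, 175, 16]);
translate([296, 408, 16]) cube([212, 16, 252]);
translate([296, 567, 16]) cube([212, 16, 252]);
translate([296, 424, 16]) cube([16, 143, 252]);
translate([492, 424, 16]) cube([16, 143, 252]);


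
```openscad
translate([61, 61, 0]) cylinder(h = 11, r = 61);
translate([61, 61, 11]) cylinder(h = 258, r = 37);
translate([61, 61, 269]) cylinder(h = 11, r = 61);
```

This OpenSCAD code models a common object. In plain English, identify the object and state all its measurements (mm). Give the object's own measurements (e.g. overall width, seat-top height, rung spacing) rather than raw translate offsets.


A spool: two coaxial disc flanges of radius 61 mm and thickness 11 mm, joined by a core cylinder of radius 37 mm and height 258 mm. The lower flange rests on z = 0 and the three cylinders share a vertical axis.


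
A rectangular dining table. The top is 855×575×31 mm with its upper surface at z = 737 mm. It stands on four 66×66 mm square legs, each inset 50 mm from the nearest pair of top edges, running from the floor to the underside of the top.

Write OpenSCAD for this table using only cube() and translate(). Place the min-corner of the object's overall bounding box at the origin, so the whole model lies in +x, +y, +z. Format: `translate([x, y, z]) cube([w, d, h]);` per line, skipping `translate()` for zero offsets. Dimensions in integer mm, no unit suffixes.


translate([0, 0, 706]) cube([855, 575, 31]);
translate([50, 50, 0]) cube([66, 66, 706]);
translate([739, 50, 0]) cube([66, 66, 706]);
translate([50, 459, 0]) cube([66, 66, 706]);
translate([739, 459, 0]) cube([66, 66, 706]);


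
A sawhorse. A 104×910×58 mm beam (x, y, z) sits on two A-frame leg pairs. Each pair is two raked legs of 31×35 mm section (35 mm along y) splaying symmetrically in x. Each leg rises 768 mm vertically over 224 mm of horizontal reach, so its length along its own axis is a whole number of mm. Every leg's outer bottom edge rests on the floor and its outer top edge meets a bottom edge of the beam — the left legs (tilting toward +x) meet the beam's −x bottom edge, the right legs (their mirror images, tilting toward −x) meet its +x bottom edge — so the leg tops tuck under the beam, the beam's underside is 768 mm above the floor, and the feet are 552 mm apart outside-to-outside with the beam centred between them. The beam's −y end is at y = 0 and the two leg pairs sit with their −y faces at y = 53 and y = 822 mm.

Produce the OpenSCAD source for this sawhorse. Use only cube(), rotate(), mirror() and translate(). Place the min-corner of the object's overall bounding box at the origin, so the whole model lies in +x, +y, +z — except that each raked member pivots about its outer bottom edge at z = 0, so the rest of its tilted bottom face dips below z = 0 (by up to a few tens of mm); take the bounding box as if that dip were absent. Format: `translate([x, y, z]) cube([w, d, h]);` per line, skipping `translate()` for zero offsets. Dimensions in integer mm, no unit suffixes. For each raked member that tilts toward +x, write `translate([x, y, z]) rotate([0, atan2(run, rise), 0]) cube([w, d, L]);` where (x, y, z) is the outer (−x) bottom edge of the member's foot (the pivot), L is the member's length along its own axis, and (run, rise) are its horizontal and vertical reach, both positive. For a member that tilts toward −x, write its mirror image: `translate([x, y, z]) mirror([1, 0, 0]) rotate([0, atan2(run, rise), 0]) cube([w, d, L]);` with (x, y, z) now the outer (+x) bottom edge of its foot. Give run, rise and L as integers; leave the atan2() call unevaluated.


// leg length = √(224² + 768²) = 800
// right-leg outer foot x = 2·224 + 104 = 552
// beam min-corner = (224, 0, 768)
translate([224, 0, 768]) cube([104, 910, 58]);
translate([0, 53, 0]) rotate([0, atan2(224, 768), 0]) cube([31, 35, 800]);
translate([552, 53, 0]) mirror([1, 0, 0]) rotate([0, atan2(224, 768), 0]) cube([31, 35, 800]);
translate([0, 822, 0]) rotate([0, atan2(224, 768), 0]) cube([31, 35, 800]);
translate([552, 822, 0]) mirror([1, 0, 0]) rotate([0, atan2(224, 768), 0]) cube([31, 35, 800]);


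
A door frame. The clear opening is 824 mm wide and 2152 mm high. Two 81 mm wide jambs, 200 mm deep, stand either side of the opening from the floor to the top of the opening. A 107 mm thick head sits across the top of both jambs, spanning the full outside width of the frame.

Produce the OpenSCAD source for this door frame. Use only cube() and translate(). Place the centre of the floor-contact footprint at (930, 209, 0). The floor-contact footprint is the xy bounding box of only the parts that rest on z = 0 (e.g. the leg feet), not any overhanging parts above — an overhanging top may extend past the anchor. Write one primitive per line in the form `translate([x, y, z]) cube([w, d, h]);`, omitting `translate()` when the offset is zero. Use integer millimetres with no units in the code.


translate([437, 109, 0]) cube([81, 200, 2152]);
translate([1342, 109, 0]) cube([81, 200, 2152]);
translate([437, 109, 2152]) cube([986, 200, 107]);


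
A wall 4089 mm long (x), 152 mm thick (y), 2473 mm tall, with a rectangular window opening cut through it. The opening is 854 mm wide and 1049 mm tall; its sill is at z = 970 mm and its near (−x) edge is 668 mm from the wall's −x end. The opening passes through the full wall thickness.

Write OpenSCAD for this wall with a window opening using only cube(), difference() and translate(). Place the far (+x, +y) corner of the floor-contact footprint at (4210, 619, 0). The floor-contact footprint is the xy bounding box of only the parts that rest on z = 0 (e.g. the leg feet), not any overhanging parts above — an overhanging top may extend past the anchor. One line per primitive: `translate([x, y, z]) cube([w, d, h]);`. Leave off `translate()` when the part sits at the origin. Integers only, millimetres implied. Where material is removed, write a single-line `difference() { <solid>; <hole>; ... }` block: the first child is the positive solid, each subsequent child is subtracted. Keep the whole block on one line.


difference() { translate([121, 467, 0]) cube([4089, 152, 2473]); translate([789, 467, 970]) cube([854, 152, 1049]); }


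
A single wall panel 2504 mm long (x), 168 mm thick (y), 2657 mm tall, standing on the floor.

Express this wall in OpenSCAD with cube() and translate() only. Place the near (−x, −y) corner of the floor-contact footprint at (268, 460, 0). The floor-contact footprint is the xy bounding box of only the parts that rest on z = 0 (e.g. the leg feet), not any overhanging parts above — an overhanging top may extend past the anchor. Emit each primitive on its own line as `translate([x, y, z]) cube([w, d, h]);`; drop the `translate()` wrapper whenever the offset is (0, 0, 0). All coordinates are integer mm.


translate([268, 460, 0]) cube([2504, 168, 2657]);


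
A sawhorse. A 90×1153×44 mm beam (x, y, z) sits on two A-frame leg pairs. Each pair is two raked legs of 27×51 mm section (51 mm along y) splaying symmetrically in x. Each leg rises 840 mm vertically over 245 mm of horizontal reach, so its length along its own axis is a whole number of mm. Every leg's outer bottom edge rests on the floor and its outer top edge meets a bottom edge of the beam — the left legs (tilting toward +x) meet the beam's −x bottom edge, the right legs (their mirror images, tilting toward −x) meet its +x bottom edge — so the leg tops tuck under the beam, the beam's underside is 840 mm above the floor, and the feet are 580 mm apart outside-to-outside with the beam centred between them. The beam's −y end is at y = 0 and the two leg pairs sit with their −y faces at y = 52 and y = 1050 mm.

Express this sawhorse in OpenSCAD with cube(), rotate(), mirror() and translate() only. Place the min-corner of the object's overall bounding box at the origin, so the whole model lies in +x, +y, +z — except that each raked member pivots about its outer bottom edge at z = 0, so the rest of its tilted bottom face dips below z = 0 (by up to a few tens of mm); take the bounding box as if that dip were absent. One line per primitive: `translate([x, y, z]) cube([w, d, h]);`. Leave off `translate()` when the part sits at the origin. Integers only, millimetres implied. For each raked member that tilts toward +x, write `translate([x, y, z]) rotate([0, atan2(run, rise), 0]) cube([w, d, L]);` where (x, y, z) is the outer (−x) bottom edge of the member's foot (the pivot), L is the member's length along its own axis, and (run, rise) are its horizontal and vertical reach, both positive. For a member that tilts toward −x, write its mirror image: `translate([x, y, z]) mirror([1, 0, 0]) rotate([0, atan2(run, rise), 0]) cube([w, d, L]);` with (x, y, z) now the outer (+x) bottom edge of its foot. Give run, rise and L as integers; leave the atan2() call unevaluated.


translate([245, 0, 840]) cube([90, 1153, 44]);
translate([0, 52, 0]) rotate([0, atan2(245, 840), 0]) cube([27, 51, 875]);
translate([580, 52, 0]) mirror([1, 0, 0]) rotate([0, atan2(245, 840), 0]) cube([27, 51, 875]);
translate([0, 1050, 0]) rotate([0, atan2(245, 840), 0]) cube([27, 51, 875]);
translate([580, 1050, 0]) mirror([1, 0, 0]) rotate([0, atan2(245, 840), 0]) cube([27, 51, 875]);


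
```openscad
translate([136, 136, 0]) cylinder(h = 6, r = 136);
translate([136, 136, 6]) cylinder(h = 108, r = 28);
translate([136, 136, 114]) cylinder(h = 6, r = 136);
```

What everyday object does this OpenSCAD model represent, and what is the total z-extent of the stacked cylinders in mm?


A spool. The overall height is 120 mm.

Three coaxial cylinders, large–small–large — a spool. Two 6 mm flanges and a 108 mm core give 6 + 108 + 6 = 120 mm.


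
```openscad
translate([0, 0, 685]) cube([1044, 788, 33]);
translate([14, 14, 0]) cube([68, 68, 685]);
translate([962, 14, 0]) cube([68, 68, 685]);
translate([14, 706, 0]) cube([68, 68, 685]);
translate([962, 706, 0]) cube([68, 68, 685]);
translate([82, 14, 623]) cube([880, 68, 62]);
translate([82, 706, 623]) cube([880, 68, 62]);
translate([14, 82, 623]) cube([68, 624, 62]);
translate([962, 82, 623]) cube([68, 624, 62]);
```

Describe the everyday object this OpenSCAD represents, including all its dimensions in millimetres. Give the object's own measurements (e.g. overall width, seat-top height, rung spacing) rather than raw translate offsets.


A table: top 1044 mm (x) × 788 mm (y), 33 mm thick, upper face at z = 718 mm, on four 68×68 mm square legs, each inset 14 mm from the nearest pair of top edges from z = 0 to the bottom of the top. Four apron rails, 68 mm thick and 62 mm tall, run between adjacent legs with their top edges flush with the underside of the top and their outer faces flush with the legs' outer faces.


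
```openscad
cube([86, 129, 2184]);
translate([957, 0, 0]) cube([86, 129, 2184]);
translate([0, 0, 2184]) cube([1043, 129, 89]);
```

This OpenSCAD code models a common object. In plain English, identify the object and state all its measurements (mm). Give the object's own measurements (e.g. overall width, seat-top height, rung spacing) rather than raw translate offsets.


A door frame. The clear opening is 871 mm wide and 2184 mm high. Two 86 mm wide jambs, 129 mm deep, stand either side of the opening from the floor to the top of the opening. A 89 mm thick head sits across the top of both jambs, spanning the full outside width of the frame.


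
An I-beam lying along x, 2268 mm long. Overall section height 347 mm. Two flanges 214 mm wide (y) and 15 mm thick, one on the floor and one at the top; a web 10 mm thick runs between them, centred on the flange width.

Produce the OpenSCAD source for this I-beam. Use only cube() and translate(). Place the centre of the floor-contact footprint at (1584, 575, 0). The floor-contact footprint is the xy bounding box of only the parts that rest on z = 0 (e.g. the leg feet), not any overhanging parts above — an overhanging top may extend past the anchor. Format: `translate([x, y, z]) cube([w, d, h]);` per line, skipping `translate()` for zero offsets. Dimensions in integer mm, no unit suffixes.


translate([450, 468, 0]) cube([2268, 214, 15]);
translate([450, 570, 15]) cube([2268, 10, 317]);
translate([450, 468, 332]) cube([2268, 214, 15]);


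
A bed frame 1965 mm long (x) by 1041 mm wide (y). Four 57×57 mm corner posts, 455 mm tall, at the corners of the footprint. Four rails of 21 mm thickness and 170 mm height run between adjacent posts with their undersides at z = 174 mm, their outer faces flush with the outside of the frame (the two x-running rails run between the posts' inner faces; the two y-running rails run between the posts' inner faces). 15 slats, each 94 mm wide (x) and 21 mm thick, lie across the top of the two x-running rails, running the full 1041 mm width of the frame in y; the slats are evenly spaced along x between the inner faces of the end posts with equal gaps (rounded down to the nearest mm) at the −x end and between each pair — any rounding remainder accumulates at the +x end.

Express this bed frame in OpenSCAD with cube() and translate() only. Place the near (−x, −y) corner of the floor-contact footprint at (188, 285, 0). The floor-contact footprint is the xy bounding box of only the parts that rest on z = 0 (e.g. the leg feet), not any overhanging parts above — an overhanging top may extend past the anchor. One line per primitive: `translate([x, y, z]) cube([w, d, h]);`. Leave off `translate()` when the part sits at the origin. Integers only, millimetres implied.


translate([188, 285, 0]) cube([57, 57, 455]);
translate([188, 1269, 0]) cube([57, 57, 455]);
translate([2096, 285, 0]) cube([57, 57, 455]);
translate([2096, 1269, 0]) cube([57, 57, 455]);
translate([245, 285, 174]) cube([1851, 21, 170]);
translate([245, 1305, 174]) cube([1851, 21, 170]);
translate([188, 342, 174]) cube([21, 927, 170]);
translate([2132, 342, 174]) cube([21, 927, 170]);
translate([272, 285, 344]) cube([94, 1041, 21]);
translate([393, 285, 344]) cube([94, 1041, 21]);
translate([514, 285, 344]) cube([94, 1041, 21]);
translate([635, 285, 344]) cube([94, 1041, 21]);
translate([756, 285, 344]) cube([94, 1041, 21]);
translate([877, 285, 344]) cube([94, 1041, 21]);
translate([998, 285, 344]) cube([94, 1041, 21]);
translate([1119, 285, 344]) cube([94, 1041, 21]);
translate([1240, 285, 344]) cube([94, 1041, 21]);
translate([1361, 285, 344]) cube([94, 1041, 21]);
translate([1482, 285, 344]) cube([94, 1041, 21]);
translate([1603, 285, 344]) cube([94, 1041, 21]);
translate([1724, 285, 344]) cube([94, 1041, 21]);
translate([1845, 285, 344]) cube([94, 1041, 21]);
translate([1966, 285, 344]) cube([94, 1041, 21]);


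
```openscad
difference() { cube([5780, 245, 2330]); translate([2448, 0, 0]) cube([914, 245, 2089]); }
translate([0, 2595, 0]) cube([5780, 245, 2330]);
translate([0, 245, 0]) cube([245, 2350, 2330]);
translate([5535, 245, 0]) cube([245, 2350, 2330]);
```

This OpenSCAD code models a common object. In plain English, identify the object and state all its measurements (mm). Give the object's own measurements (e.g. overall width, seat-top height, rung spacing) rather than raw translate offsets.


A single room: four walls, each 2330 mm tall and 245 mm thick, enclosing an outside footprint 5780×2840 mm (x × y), no floor or roof. The front and back walls (−y and +y sides) run the full x-width; the side walls fit between their inner faces. A door opening 914 mm wide and 2089 mm tall is cut through the front wall from the floor up, its −x edge 2448 mm from the wall's −x end.


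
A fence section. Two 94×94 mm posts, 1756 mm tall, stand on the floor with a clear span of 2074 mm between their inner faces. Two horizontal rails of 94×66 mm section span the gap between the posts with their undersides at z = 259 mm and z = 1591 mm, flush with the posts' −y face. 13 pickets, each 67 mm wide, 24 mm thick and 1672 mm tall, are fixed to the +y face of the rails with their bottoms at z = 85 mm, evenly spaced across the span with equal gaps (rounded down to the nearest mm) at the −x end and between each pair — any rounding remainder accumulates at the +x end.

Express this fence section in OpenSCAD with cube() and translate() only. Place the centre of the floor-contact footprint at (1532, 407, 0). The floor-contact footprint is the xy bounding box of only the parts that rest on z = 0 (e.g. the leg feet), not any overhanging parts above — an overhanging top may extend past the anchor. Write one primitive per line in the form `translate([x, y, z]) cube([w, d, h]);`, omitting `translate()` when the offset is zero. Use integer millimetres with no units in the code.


translate([401, 360, 0]) cube([94, 94, 1756]);
translate([2569, 360, 0]) cube([94, 94, 1756]);
translate([495, 360, 259]) cube([2074, 94, 66]);
translate([495, 360, 1591]) cube([2074, 94, 66]);
translate([580, 454, 85]) cube([67, 24, 1672]);
translate([732, 454, 85]) cube([67, 24, 1672]);
translate([884, 454, 85]) cube([67, 24, 1672]);
translate([1036, 454, 85]) cube([67, 24, 1672]);
translate([1188, 454, 85]) cube([67, 24, 1672]);
translate([1340, 454, 85]) cube([67, 24, 1672]);
translate([1492, 454, 85]) cube([67, 24, 1672]);
translate([1644, 454, 85]) cube([67, 24, 1672]);
translate([1796, 454, 85]) cube([67, 24, 1672]);
translate([1948, 454, 85]) cube([67, 24, 1672]);
translate([2100, 454, 85]) cube([67, 24, 1672]);
translate([2252, 454, 85]) cube([67, 24, 1672]);
translate([2404, 454, 85]) cube([67, 24, 1672]);


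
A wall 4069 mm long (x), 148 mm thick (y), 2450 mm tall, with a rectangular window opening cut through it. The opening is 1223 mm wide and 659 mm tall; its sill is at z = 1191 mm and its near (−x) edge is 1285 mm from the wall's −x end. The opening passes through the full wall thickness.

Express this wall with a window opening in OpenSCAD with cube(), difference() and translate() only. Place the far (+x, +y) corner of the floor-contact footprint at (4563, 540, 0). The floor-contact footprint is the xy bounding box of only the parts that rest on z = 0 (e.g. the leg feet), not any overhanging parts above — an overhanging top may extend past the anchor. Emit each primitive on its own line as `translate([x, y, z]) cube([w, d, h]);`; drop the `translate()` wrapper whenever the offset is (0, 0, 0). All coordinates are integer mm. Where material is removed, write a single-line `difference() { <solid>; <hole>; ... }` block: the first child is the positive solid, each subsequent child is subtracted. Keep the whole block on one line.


difference() { translate([494, 392, 0]) cube([4069, 148, 2450]); translate([1779, 392, 1191]) cube([1223, 148, 659]); }


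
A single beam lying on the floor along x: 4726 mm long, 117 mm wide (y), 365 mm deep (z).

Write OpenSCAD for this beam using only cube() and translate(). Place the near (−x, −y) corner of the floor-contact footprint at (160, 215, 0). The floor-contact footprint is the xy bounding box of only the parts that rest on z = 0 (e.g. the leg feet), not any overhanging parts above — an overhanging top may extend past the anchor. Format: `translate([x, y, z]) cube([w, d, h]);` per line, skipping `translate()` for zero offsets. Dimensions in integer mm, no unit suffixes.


translate([160, 215, 0]) cube([4726, 117, 365]);


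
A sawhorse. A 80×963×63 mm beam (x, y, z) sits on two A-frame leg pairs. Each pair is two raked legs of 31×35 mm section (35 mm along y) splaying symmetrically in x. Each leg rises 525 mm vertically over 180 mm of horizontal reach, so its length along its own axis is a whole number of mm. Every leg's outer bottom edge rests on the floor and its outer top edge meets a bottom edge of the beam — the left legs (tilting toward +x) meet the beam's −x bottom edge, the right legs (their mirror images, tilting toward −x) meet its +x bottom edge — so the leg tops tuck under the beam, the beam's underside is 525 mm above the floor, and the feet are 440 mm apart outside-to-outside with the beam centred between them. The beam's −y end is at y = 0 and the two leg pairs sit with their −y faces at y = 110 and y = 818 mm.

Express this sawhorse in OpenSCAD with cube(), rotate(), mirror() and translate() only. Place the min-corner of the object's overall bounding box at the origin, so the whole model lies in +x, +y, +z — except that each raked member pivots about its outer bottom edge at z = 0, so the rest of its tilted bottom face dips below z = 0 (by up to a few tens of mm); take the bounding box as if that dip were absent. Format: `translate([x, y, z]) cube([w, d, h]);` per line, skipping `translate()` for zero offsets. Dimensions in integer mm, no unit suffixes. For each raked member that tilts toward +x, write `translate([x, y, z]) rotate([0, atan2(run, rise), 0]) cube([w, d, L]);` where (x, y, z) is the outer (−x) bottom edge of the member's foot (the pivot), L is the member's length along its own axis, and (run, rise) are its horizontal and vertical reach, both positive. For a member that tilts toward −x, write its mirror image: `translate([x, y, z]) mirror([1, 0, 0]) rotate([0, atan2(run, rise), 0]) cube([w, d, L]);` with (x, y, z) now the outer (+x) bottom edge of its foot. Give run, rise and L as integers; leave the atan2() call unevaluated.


// leg length = √(180² + 525²) = 555
// right-leg outer foot x = 2·180 + 80 = 440
// beam min-corner = (180, 0, 525)
translate([180, 0, 525]) cube([80, 963, 63]);
translate([0, 110, 0]) rotate([0, atan2(180, 525), 0]) cube([31, 35, 555]);
translate([440, 110, 0]) mirror([1, 0, 0]) rotate([0, atan2(180, 525), 0]) cube([31, 35, 555]);
translate([0, 818, 0]) rotate([0, atan2(180, 525), 0]) cube([31, 35, 555]);
translate([440, 818, 0]) mirror([1, 0, 0]) rotate([0, atan2(180, 525), 0]) cube([31, 35, 555]);


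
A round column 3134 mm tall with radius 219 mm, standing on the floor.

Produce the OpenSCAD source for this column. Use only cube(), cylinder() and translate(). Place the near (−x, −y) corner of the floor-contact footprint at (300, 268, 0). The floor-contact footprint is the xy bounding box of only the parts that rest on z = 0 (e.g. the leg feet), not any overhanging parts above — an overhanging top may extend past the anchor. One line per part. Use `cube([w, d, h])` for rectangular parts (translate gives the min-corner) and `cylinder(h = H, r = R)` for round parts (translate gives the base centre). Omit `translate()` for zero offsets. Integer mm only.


translate([519, 487, 0]) cylinder(h = 3134, r = 219);


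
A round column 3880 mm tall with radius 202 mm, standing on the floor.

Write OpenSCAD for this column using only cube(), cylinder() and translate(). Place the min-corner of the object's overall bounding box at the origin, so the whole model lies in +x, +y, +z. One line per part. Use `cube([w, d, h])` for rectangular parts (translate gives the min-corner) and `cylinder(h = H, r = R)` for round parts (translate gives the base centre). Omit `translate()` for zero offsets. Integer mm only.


translate([202, 202, 0]) cylinder(h = 3880, r = 202);


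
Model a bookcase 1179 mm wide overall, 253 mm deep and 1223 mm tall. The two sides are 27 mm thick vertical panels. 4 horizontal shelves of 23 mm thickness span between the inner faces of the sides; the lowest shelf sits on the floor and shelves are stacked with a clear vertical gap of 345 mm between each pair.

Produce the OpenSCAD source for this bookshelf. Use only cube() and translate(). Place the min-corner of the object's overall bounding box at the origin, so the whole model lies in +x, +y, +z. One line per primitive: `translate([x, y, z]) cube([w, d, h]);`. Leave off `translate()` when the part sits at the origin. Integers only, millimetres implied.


cube([27, 253, 1223]);
translate([1152, 0, 0]) cube([27, 253, 1223]);
translate([27, 0, 0]) cube([1125, 253, 23]);
translate([27, 0, 368]) cube([1125, 253, 23]);
translate([27, 0, 736]) cube([1125, 253, 23]);
translate([27, 0, 1104]) cube([1125, 253, 23]);


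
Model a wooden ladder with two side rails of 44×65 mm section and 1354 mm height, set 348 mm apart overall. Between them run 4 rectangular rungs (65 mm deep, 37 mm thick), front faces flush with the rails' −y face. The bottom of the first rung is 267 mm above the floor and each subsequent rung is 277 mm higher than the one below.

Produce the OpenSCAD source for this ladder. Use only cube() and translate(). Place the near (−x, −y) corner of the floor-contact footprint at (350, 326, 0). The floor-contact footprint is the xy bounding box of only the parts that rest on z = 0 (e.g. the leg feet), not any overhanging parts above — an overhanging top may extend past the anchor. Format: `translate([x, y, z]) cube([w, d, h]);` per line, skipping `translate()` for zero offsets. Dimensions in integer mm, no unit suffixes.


translate([350, 326, 0]) cube([44, 65, 1354]);
translate([654, 326, 0]) cube([44, 65, 1354]);
translate([394, 326, 267]) cube([260, 65, 37]);
translate([394, 326, 544]) cube([260, 65, 37]);
translate([394, 326, 821]) cube([260, 65, 37]);
translate([394, 326, 1098]) cube([260, 65, 37]);


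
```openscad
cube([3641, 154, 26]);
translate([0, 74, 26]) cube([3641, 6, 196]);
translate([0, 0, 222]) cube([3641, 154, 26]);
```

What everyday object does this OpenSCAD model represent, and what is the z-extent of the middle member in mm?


An I-beam. The web height is 196 mm.

Two wide flanges with a thin centred web — an I-beam. Overall 248 mm minus two 26 mm flanges gives a web of 248 − 2·26 = 196 mm.


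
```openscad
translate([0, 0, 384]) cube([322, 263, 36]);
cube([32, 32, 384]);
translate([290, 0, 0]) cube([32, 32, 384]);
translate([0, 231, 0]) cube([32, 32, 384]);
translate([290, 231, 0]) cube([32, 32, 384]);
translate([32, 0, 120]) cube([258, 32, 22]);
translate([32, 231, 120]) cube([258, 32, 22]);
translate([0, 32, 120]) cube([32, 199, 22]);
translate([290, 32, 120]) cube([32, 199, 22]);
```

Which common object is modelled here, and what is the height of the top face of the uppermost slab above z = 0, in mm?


A stool. The seat height is 420 mm.

A 322×263×36 slab at z = 384 on four corner posts — a stool. The seat top is 384 + 36 = 420 mm.


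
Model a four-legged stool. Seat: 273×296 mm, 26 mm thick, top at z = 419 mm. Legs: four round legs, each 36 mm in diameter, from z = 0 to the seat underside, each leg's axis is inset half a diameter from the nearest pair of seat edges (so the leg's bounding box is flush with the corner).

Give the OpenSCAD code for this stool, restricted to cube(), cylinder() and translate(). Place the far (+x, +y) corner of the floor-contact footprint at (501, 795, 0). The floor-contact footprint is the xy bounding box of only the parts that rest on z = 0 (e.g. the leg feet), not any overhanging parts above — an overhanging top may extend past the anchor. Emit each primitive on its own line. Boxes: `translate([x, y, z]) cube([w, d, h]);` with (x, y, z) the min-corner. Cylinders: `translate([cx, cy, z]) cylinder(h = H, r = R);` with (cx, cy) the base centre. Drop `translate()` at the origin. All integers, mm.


translate([228, 499, 393]) cube([273, 296, 26]);
translate([246, 517, 0]) cylinder(h = 393, r = 18);
translate([483, 517, 0]) cylinder(h = 393, r = 18);
translate([246, 777, 0]) cylinder(h = 393, r = 18);
translate([483, 777, 0]) cylinder(h = 393, r = 18);


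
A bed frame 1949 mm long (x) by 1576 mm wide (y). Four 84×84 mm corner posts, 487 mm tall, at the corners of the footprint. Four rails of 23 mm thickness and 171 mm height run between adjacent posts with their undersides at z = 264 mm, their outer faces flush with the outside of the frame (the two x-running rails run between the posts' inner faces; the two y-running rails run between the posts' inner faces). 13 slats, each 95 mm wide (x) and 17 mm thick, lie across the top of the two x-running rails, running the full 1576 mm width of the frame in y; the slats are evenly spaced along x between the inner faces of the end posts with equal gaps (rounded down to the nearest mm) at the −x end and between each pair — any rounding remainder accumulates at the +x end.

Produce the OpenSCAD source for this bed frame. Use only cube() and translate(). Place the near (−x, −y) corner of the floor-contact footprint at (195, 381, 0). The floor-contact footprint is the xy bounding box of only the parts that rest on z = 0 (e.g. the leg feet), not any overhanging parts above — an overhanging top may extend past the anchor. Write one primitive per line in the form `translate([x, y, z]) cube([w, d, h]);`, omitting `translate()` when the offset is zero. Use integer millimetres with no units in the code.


translate([195, 381, 0]) cube([84, 84, 487]);
translate([195, 1873, 0]) cube([84, 84, 487]);
translate([2060, 381, 0]) cube([84, 84, 487]);
translate([2060, 1873, 0]) cube([84, 84, 487]);
translate([279, 381, 264]) cube([1781, 23, 171]);
translate([279, 1934, 264]) cube([1781, 23, 171]);
translate([195, 465, 264]) cube([23, 1408, 171]);
translate([2121, 465, 264]) cube([23, 1408, 171]);
translate([318, 381, 435]) cube([95, 1576, 17]);
translate([452, 381, 435]) cube([95, 1576, 17]);
translate([586, 381, 435]) cube([95, 1576, 17]);
translate([720, 381, 435]) cube([95, 1576, 17]);
translate([854, 381, 435]) cube([95, 1576, 17]);
translate([988, 381, 435]) cube([95, 1576, 17]);
translate([1122, 381, 435]) cube([95, 1576, 17]);
translate([1256, 381, 435]) cube([95, 1576, 17]);
translate([1390, 381, 435]) cube([95, 1576, 17]);
translate([1524, 381, 435]) cube([95, 1576, 17]);
translate([1658, 381, 435]) cube([95, 1576, 17]);
translate([1792, 381, 435]) cube([95, 1576, 17]);
translate([1926, 381, 435]) cube([95, 1576, 17]);


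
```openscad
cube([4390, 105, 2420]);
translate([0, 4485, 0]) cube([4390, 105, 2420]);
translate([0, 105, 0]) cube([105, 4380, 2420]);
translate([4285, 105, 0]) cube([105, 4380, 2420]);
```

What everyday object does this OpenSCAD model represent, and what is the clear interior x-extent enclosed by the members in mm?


A house (or room) frame. The interior width is 4180 mm.

Four 2420 mm walls enclosing a rectangle with no floor or roof — a room or house frame. Outside width is 4390 mm and wall thickness is 105 mm, so the interior width is 4390 − 2 × 105 = 4180 mm.


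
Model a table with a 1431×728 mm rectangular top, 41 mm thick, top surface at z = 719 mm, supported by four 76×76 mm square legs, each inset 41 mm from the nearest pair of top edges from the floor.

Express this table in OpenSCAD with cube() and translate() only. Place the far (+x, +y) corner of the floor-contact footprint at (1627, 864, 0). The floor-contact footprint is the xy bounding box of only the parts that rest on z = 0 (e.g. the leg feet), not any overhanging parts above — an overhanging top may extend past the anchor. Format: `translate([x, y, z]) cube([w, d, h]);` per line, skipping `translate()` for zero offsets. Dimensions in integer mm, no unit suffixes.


// leg_h = 719 - 41 = 678
translate([237, 177, 678]) cube([1431, 728, 41]);
translate([278, 218, 0]) cube([76, 76, 678]);
translate([1551, 218, 0]) cube([76, 76, 678]);
translate([278, 788, 0]) cube([76, 76, 678]);
translate([1551, 788, 0]) cube([76, 76, 678]);


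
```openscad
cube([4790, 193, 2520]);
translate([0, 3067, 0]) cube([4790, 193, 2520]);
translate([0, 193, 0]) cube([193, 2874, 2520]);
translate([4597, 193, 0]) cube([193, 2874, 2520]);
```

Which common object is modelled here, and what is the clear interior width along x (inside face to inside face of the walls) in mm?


A house (or room) frame. The interior width is 4404 mm.

Four 2520 mm walls enclosing a rectangle with no floor or roof — a room or house frame. Outside width is 4790 mm and wall thickness is 193 mm, so the interior width is 4790 − 2 × 193 = 4404 mm.


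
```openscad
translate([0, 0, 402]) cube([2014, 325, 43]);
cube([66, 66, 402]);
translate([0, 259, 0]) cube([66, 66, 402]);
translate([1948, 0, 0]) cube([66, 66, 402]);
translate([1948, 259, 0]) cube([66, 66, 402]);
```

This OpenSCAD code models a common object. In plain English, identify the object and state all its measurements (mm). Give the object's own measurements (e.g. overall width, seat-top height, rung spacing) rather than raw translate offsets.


A bench: a 2014×325 mm seat slab, 43 mm thick, top at z = 445 mm, on four 66×66 mm square legs flush with the seat corners and standing on z = 0.


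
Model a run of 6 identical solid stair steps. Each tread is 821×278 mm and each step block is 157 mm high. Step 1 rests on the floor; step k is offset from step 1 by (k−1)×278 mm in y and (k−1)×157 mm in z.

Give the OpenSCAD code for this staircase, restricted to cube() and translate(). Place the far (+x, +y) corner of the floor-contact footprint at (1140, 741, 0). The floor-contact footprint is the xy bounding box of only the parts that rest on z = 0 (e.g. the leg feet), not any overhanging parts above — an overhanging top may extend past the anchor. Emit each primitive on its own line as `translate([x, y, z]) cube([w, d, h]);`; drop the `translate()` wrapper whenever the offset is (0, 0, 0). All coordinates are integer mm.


translate([319, 463, 0]) cube([821, 278, 157]);
translate([319, 741, 157]) cube([821, 278, 157]);
translate([319, 1019, 314]) cube([821, 278, 157]);
translate([319, 1297, 471]) cube([821, 278, 157]);
translate([319, 1575, 628]) cube([821, 278, 157]);
translate([319, 1853, 785]) cube([821, 278, 157]);


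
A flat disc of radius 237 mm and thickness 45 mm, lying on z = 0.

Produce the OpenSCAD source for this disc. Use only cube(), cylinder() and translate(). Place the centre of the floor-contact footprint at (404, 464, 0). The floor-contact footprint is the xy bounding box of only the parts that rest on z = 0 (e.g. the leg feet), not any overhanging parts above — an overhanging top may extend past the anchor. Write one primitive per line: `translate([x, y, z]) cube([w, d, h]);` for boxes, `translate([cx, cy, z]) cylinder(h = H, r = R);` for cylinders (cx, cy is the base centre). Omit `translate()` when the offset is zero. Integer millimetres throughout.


translate([404, 464, 0]) cylinder(h = 45, r = 237);


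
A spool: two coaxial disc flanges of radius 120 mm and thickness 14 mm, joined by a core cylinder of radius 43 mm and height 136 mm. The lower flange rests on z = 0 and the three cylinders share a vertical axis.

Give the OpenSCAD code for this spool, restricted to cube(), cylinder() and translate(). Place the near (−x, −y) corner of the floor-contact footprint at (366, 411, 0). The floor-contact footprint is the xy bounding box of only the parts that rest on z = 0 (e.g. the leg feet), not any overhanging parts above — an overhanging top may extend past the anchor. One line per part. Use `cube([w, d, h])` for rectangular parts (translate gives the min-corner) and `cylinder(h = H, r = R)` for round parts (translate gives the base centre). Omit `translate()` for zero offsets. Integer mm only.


translate([486, 531, 0]) cylinder(h = 14, r = 120);
translate([486, 531, 14]) cylinder(h = 136, r = 43);
translate([486, 531, 150]) cylinder(h = 14, r = 120);


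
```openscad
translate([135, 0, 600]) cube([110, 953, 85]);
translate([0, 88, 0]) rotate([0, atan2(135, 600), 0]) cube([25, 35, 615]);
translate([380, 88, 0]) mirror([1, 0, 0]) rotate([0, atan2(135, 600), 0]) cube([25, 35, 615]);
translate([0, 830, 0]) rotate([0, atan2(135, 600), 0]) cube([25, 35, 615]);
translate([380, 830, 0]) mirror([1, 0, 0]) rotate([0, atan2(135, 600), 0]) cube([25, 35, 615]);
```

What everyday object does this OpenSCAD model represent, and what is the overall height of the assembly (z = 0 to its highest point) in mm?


A sawhorse. The overall height is 685 mm.

A beam across two mirrored pairs of raked legs — a sawhorse. The beam's underside is at z = 600 (matching the legs' vertical rise in atan2(135, 600)) and the beam is 85 mm tall, so its top is at 600 + 85 = 685 mm. The raked legs top out at the beam's underside, so that is the highest point.


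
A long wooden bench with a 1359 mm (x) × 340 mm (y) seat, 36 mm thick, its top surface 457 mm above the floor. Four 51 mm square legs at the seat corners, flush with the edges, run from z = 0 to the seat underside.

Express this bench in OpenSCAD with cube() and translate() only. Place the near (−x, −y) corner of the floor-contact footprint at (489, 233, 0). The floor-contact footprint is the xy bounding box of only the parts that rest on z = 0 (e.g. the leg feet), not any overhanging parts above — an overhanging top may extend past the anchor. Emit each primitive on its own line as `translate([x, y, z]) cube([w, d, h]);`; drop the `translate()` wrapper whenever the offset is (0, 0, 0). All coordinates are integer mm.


// leg_h = 457 − 36 = 421
translate([489, 233, 421]) cube([1359, 340, 36]);
translate([489, 233, 0]) cube([51, 51, 421]);
translate([489, 522, 0]) cube([51, 51, 421]);
translate([1797, 233, 0]) cube([51, 51, 421]);
translate([1797, 522, 0]) cube([51, 51, 421]);


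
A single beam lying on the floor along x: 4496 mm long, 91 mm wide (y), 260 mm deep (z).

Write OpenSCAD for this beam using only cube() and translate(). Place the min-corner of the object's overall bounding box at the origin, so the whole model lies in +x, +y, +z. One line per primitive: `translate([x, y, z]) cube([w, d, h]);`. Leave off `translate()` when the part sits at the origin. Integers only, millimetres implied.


cube([4496, 91, 260]);


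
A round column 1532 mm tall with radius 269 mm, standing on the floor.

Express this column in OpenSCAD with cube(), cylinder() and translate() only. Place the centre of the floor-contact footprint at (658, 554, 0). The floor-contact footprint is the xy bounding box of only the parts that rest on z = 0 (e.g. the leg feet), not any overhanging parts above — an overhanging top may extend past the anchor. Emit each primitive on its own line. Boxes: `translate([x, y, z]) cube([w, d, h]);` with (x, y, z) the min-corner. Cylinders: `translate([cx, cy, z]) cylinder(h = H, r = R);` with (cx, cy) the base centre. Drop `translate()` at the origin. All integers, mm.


translate([658, 554, 0]) cylinder(h = 1532, r = 269);


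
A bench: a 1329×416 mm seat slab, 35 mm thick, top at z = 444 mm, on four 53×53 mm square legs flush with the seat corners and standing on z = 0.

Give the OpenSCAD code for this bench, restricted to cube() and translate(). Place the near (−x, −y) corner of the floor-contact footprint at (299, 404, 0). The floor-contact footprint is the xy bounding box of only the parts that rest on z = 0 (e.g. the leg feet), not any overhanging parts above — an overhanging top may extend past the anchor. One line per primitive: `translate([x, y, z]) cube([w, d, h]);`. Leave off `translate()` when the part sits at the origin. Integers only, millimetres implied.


translate([299, 404, 409]) cube([1329, 416, 35]);
translate([299, 404, 0]) cube([53, 53, 409]);
translate([299, 767, 0]) cube([53, 53, 409]);
translate([1575, 404, 0]) cube([53, 53, 409]);
translate([1575, 767, 0]) cube([53, 53, 409]);


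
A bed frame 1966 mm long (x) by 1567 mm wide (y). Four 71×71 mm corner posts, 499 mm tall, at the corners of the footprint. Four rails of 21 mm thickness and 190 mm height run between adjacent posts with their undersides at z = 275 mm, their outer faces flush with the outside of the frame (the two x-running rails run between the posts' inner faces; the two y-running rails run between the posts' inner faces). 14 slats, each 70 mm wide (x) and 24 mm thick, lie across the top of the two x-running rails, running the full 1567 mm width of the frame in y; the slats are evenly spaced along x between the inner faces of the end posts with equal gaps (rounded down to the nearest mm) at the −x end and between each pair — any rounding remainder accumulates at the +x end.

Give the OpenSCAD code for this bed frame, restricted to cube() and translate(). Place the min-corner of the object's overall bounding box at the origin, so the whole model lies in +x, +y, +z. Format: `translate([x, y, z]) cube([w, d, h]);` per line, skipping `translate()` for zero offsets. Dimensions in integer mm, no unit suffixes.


cube([71, 71, 499]);
translate([0, 1496, 0]) cube([71, 71, 499]);
translate([1895, 0, 0]) cube([71, 71, 499]);
translate([1895, 1496, 0]) cube([71, 71, 499]);
translate([71, 0, 275]) cube([1824, 21, 190]);
translate([71, 1546, 275]) cube([1824, 21, 190]);
translate([0, 71, 275]) cube([21, 1425, 190]);
translate([1945, 71, 275]) cube([21, 1425, 190]);
translate([127, 0, 465]) cube([70, 1567, 24]);
translate([253, 0, 465]) cube([70, 1567, 24]);
translate([379, 0, 465]) cube([70, 1567, 24]);
translate([505, 0, 465]) cube([70, 1567, 24]);
translate([631, 0, 465]) cube([70, 1567, 24]);
translate([757, 0, 465]) cube([70, 1567, 24]);
translate([883, 0, 465]) cube([70, 1567, 24]);
translate([1009, 0, 465]) cube([70, 1567, 24]);
translate([1135, 0, 465]) cube([70, 1567, 24]);
translate([1261, 0, 465]) cube([70, 1567, 24]);
translate([1387, 0, 465]) cube([70, 1567, 24]);
translate([1513, 0, 465]) cube([70, 1567, 24]);
translate([1639, 0, 465]) cube([70, 1567, 24]);
translate([1765, 0, 465]) cube([70, 1567, 24]);
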